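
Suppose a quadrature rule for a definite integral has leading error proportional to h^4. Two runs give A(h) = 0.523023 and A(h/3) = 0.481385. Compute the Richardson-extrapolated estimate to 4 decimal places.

0.4809

The leading error scales as h^4; refining by a factor of 3 reduces it by 3^4 = 81.
Extrapolated value = (81·A(h/3) − A(h)) / (81 − 1)
= (81·0.481385 − 0.523023) / 80
= 38.469162 / 80 = 0.480865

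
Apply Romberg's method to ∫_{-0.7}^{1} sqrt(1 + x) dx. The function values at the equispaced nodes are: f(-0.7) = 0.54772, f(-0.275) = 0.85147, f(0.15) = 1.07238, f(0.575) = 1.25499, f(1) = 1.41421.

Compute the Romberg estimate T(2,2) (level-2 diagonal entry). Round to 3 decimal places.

T(0,0) (trapezoid, 1 panel, h=1.7000): 1.66764
T(1,0) (trapezoid, 2 panels, h=0.8500): 1.74534
T(2,0) (trapezoid, 4 panels, h=0.4250): 1.76792
T(1,1) = 1.74534 + (1.74534 − 1.66764)/3 = 1.77124
T(2,1) = 1.76792 + (1.76792 − 1.74534)/3 = 1.77545
T(2,2) = 1.77545 + (1.77545 − 1.77124)/15 = 1.77573

1.776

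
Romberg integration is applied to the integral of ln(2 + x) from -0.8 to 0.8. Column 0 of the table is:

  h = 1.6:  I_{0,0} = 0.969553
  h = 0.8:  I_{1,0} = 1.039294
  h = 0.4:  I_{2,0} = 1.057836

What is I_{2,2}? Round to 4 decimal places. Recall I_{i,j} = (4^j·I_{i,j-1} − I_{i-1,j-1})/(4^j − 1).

I_{1,1} = 1.039294 + (1.039294 − 0.969553)/3 = 1.062541
I_{2,1} = 1.057836 + (1.057836 − 1.039294)/3 = 1.064017
I_{2,2} = (16·1.064017 − 1.062541) / 15 = 1.064115

1.0641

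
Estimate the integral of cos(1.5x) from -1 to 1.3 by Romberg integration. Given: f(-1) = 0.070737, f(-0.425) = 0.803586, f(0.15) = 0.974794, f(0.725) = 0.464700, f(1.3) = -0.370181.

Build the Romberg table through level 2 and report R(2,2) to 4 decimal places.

1.2825

R(0,0) (trapezoid, 1 panel, h=2.3000): -0.344361
R(1,0) (trapezoid, 2 panels, h=1.1500): 0.948833
R(2,0) (trapezoid, 4 panels, h=0.5750): 1.203681
R(1,1) = 0.948833 + (0.948833 − (-0.344361))/3 = 1.379898
R(2,1) = 1.203681 + (1.203681 − 0.948833)/3 = 1.288630
R(2,2) = 1.288630 + (1.288630 − 1.379898)/15 = 1.282545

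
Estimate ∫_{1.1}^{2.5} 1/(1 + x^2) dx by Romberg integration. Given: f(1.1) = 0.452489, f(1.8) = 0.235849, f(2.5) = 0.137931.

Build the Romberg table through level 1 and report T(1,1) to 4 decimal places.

T(0,0) (trapezoid, 1 panel, h=1.4000): 0.413294
T(1,0) (trapezoid, 2 panels, h=0.7000): 0.371741
T(1,1) = 0.371741 + (0.371741 − 0.413294)/3 = 0.357890

0.3579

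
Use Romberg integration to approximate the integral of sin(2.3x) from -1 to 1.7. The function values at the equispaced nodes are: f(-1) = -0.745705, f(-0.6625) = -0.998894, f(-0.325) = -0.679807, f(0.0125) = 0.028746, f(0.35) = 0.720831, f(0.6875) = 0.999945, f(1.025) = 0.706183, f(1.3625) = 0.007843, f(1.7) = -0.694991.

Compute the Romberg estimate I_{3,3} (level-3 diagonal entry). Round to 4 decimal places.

I_{0,0} (trapezoid, 1 panel, h=2.7000): -1.944940
I_{1,0} (trapezoid, 2 panels, h=1.3500): 0.000652
I_{2,0} (trapezoid, 4 panels, h=0.6750): 0.018130
I_{3,0} (trapezoid, 8 panels, h=0.3375): 0.021768
I_{1,1} = 0.000652 + (0.000652 − (-1.944940))/3 = 0.649183
I_{2,1} = 0.018130 + (0.018130 − 0.000652)/3 = 0.023956
I_{3,1} = 0.021768 + (0.021768 − 0.018130)/3 = 0.022981
I_{2,2} = 0.023956 + (0.023956 − 0.649183)/15 = -0.017726
I_{3,2} = 0.022981 + (0.022981 − 0.023956)/15 = 0.022916
I_{3,3} = 0.022916 + (0.022916 − (-0.017726))/63 = 0.023561

0.0236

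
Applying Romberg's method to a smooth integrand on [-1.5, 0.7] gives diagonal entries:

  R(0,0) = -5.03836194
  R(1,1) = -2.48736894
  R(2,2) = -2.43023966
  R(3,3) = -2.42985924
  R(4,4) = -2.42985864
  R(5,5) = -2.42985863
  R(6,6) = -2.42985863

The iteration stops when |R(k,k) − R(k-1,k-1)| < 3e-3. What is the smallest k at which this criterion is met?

|R(1,1) − R(0,0)| = 2.55099300 ≥ 3e-3
|R(2,2) − R(1,1)| = 0.05712928 ≥ 3e-3
|R(3,3) − R(2,2)| = 0.00038042 < 3e-3

k = 3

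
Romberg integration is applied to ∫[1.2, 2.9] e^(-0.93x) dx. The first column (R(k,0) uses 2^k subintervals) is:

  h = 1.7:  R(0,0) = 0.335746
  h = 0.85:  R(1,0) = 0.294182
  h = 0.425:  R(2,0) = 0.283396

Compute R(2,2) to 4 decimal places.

0.2798

R(1,1) = 0.294182 + (0.294182 − 0.335746)/3 = 0.280327
R(2,1) = 0.283396 + (0.283396 − 0.294182)/3 = 0.279801
R(2,2) = 0.279801 + (0.279801 − 0.280327)/15 = 0.279766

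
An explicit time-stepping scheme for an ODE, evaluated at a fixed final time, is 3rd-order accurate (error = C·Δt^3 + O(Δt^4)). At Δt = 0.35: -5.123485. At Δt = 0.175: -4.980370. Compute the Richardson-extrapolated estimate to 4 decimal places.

-4.9599

The leading error scales as Δt^3; refining by a factor of 2 reduces it by 2^3 = 8.
Extrapolated value = (8·A(Δt/2) − A(Δt)) / (8 − 1)
= (8·(-4.980370) − (-5.123485)) / 7
= -34.719475 / 7 = -4.959925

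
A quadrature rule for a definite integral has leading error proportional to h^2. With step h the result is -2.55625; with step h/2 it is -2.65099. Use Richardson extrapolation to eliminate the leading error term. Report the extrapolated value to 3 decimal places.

Extrapolated value = (4·A(h/2) − A(h)) / (4 − 1)
= (4·(-2.65099) − (-2.55625)) / 3
= -8.04771 / 3 = -2.68257

-2.683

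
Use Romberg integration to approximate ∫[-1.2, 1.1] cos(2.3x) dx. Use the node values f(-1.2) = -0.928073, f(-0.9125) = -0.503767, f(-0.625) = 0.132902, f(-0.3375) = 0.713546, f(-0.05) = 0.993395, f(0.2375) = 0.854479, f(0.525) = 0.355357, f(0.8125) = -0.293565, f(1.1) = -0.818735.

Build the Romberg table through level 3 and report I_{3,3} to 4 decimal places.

I_{0,0} (trapezoid, 1 panel, h=2.3000): -2.008829
I_{1,0} (trapezoid, 2 panels, h=1.1500): 0.137990
I_{2,0} (trapezoid, 4 panels, h=0.5750): 0.349744
I_{3,0} (trapezoid, 8 panels, h=0.2875): 0.396446
I_{1,1} = 0.137990 + (0.137990 − (-2.008829))/3 = 0.853596
I_{2,1} = 0.349744 + (0.349744 − 0.137990)/3 = 0.420329
I_{3,1} = 0.396446 + (0.396446 − 0.349744)/3 = 0.412013
I_{2,2} = 0.420329 + (0.420329 − 0.853596)/15 = 0.391445
I_{3,2} = 0.412013 + (0.412013 − 0.420329)/15 = 0.411459
I_{3,3} = 0.411459 + (0.411459 − 0.391445)/63 = 0.411777

0.4118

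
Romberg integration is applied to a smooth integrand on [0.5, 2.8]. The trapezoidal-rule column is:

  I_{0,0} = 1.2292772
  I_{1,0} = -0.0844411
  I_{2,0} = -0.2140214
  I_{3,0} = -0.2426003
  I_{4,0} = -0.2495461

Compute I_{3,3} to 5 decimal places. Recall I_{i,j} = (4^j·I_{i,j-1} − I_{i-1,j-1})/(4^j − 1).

-0.25198

I_{1,1} = (4·(-0.0844411) − 1.2292772) / 3 = -0.5223472
I_{2,1} = -0.2140214 + (-0.2140214 − (-0.0844411))/3 = -0.2572148
I_{3,1} = -0.2426003 + (-0.2426003 − (-0.2140214))/3 = -0.2521266
I_{2,2} = -0.2572148 + (-0.2572148 − (-0.5223472))/15 = -0.2395393
I_{3,2} = (16·(-0.2521266) − (-0.2572148)) / 15 = -0.2517874
I_{3,3} = (64·(-0.2517874) − (-0.2395393)) / 63 = -0.2519818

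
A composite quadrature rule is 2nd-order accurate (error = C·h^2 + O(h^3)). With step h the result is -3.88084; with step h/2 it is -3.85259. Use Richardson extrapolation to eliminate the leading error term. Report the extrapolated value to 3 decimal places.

Extrapolated value = (4·A(h/2) − A(h)) / (4 − 1)
= (4·(-3.85259) − (-3.88084)) / 3
= -11.52952 / 3 = -3.84317

-3.843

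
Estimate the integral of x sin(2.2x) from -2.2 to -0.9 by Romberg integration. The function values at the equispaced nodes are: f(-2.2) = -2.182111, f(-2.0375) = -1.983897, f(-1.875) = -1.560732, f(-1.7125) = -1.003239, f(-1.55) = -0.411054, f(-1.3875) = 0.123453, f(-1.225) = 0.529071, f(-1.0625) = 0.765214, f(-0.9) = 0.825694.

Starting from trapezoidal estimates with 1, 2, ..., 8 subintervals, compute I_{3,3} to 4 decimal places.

I_{0,0} (trapezoid, 1 panel, h=1.3000): -0.881671
I_{1,0} (trapezoid, 2 panels, h=0.6500): -0.708021
I_{2,0} (trapezoid, 4 panels, h=0.3250): -0.689300
I_{3,0} (trapezoid, 8 panels, h=0.1625): -0.685651
I_{1,1} = -0.708021 + (-0.708021 − (-0.881671))/3 = -0.650138
I_{2,1} = -0.689300 + (-0.689300 − (-0.708021))/3 = -0.683060
I_{3,1} = -0.685651 + (-0.685651 − (-0.689300))/3 = -0.684435
I_{2,2} = -0.683060 + (-0.683060 − (-0.650138))/15 = -0.685255
I_{3,2} = -0.684435 + (-0.684435 − (-0.683060))/15 = -0.684527
I_{3,3} = -0.684527 + (-0.684527 − (-0.685255))/63 = -0.684515

-0.6845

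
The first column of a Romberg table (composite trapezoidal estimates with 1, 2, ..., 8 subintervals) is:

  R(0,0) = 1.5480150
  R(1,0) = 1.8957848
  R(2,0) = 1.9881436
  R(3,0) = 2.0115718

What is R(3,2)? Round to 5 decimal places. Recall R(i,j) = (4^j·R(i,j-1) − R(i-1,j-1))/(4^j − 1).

Richardson extrapolation on the trapezoidal column (denominator 4−1=3):
R(2,1) = (4·1.9881436 − 1.8957848) / 3 = 2.0189299
R(3,1) = 2.0115718 + (2.0115718 − 1.9881436)/3 = 2.0193812
R(3,2) = 2.0193812 + (2.0193812 − 2.0189299)/15 = 2.0194113

2.01941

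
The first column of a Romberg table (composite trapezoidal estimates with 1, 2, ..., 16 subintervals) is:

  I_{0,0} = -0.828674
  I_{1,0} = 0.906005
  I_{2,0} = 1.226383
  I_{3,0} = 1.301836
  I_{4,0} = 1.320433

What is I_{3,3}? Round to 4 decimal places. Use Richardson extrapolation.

I_{1,1} = 0.906005 + (0.906005 − (-0.828674))/3 = 1.484231
I_{2,1} = 1.226383 + (1.226383 − 0.906005)/3 = 1.333176
I_{3,1} = 1.301836 + (1.301836 − 1.226383)/3 = 1.326987
I_{2,2} = 1.333176 + (1.333176 − 1.484231)/15 = 1.323106
I_{3,2} = (16·1.326987 − 1.333176) / 15 = 1.326574
I_{3,3} = (64·1.326574 − 1.323106) / 63 = 1.326629
(Column j=1 coincides with Simpson's rule on the same nodes.)

1.3266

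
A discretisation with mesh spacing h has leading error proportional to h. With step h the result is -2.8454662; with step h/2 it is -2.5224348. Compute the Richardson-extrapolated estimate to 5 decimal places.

-2.19940

Extrapolated value = (2·A(h/2) − A(h)) / (2 − 1)
= (2·(-2.5224348) − (-2.8454662)) / 1
= -2.1994034 / 1 = -2.1994034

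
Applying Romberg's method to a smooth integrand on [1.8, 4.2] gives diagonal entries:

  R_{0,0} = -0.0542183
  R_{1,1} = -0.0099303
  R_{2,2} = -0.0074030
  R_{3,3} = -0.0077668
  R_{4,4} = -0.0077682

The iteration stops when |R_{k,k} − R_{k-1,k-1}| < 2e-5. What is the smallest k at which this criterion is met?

|R_{1,1} − R_{0,0}| = 0.0442880 ≥ 2e-5
|R_{2,2} − R_{1,1}| = 0.0025273 ≥ 2e-5
|R_{3,3} − R_{2,2}| = 0.0003638 ≥ 2e-5
|R_{4,4} − R_{3,3}| = 0.0000014 < 2e-5

k = 4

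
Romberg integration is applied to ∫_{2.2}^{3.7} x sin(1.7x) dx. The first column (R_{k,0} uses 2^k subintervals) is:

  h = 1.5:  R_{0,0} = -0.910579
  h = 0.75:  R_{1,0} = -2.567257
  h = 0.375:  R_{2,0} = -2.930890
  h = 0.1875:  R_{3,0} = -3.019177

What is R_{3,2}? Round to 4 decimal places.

-3.0484

R_{2,1} = (4·(-2.930890) − (-2.567257)) / 3 = -3.052101
R_{3,1} = (4·(-3.019177) − (-2.930890)) / 3 = -3.048606
R_{3,2} = -3.048606 + (-3.048606 − (-3.052101))/15 = -3.048373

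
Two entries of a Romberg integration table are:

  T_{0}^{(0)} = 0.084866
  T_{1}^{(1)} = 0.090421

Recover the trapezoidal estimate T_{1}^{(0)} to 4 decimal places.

From T_{1}^{(1)} = (4·T_{1}^{(0)} − T_{0}^{(0)})/3, solve for T_{1}^{(0)}:
4·T_{1}^{(0)} = 3·0.090421 + 0.084866 = 0.356129
T_{1}^{(0)} = 0.089032

0.0890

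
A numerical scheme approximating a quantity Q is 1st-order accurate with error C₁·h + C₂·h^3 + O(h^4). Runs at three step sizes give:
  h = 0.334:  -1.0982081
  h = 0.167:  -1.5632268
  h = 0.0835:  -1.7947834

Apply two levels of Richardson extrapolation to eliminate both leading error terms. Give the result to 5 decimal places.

First eliminate the h term (factor 2^1 = 2):
  B₁ = (2·(-1.5632268) − (-1.0982081))/1 = -2.0282455
  B₂ = (2·(-1.7947834) − (-1.5632268))/1 = -2.0263400
Then eliminate the h^3 term (factor 2^3 = 8):
  (8·(-2.0263400) − (-2.0282455))/7 = -2.0260678

-2.02607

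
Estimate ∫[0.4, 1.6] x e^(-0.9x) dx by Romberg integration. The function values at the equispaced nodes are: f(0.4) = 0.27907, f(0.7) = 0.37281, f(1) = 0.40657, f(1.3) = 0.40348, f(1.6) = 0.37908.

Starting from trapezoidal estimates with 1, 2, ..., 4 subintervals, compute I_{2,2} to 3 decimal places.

I_{0,0} (trapezoid, 1 panel, h=1.2000): 0.39489
I_{1,0} (trapezoid, 2 panels, h=0.6000): 0.44139
I_{2,0} (trapezoid, 4 panels, h=0.3000): 0.45358
I_{1,1} = 0.44139 + (0.44139 − 0.39489)/3 = 0.45689
I_{2,1} = 0.45358 + (0.45358 − 0.44139)/3 = 0.45764
I_{2,2} = 0.45764 + (0.45764 − 0.45689)/15 = 0.45769

0.458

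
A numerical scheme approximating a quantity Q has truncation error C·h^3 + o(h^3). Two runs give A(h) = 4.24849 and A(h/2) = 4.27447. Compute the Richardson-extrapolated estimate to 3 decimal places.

4.278

Extrapolated value = (8·A(h/2) − A(h)) / (8 − 1)
= (8·4.27447 − 4.24849) / 7
= 29.94727 / 7 = 4.27818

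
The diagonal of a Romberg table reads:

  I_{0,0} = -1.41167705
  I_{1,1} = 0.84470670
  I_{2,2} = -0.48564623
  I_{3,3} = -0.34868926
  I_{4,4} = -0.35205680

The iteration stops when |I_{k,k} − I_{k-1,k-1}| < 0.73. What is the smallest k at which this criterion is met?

k = 3

|I_{1,1} − I_{0,0}| = 2.25638375 ≥ 0.73
|I_{2,2} − I_{1,1}| = 1.33035293 ≥ 0.73
|I_{3,3} − I_{2,2}| = 0.13695697 < 0.73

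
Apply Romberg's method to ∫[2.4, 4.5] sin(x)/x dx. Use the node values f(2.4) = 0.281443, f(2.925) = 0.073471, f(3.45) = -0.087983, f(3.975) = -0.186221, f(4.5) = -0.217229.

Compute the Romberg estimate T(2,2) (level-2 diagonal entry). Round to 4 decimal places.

T(0,0) (trapezoid, 1 panel, h=2.1000): 0.067425
T(1,0) (trapezoid, 2 panels, h=1.0500): -0.058670
T(2,0) (trapezoid, 4 panels, h=0.5250): -0.088529
T(1,1) = -0.058670 + (-0.058670 − 0.067425)/3 = -0.100702
T(2,1) = -0.088529 + (-0.088529 − (-0.058670))/3 = -0.098482
T(2,2) = -0.098482 + (-0.098482 − (-0.100702))/15 = -0.098334

-0.0983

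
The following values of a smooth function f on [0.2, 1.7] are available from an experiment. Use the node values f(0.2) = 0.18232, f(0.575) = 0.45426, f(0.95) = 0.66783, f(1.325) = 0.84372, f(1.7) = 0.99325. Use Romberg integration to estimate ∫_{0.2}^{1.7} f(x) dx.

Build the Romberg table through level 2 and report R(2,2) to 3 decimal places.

R(0,0) (trapezoid, 1 panel, h=1.5000): 0.88168
R(1,0) (trapezoid, 2 panels, h=0.7500): 0.94171
R(2,0) (trapezoid, 4 panels, h=0.3750): 0.95760
R(1,1) = 0.94171 + (0.94171 − 0.88168)/3 = 0.96172
R(2,1) = 0.95760 + (0.95760 − 0.94171)/3 = 0.96290
R(2,2) = 0.96290 + (0.96290 − 0.96172)/15 = 0.96298

0.963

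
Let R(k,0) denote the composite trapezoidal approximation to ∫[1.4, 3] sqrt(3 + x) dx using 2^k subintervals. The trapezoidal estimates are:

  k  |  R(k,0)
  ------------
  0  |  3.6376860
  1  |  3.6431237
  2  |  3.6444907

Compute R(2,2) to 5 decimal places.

3.64495

Richardson extrapolation on the trapezoidal column (denominator 4−1=3):
R(1,1) = 3.6431237 + (3.6431237 − 3.6376860)/3 = 3.6449363
R(2,1) = (4·3.6444907 − 3.6431237) / 3 = 3.6449464
R(2,2) = 3.6449464 + (3.6449464 − 3.6449363)/15 = 3.6449471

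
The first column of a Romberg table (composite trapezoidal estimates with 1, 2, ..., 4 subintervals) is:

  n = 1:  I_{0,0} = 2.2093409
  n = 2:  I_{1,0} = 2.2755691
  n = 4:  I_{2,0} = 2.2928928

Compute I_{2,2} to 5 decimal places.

2.29874

I_{1,1} = (4·2.2755691 − 2.2093409) / 3 = 2.2976452
I_{2,1} = (4·2.2928928 − 2.2755691) / 3 = 2.2986674
I_{2,2} = 2.2986674 + (2.2986674 − 2.2976452)/15 = 2.2987355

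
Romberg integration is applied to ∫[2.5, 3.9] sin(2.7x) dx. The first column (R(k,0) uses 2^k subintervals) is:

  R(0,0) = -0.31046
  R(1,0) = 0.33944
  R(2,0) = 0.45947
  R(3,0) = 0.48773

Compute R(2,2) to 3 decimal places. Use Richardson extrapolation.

Richardson extrapolation on the trapezoidal column (denominator 4−1=3):
R(1,1) = (4·0.33944 − (-0.31046)) / 3 = 0.55607
R(2,1) = (4·0.45947 − 0.33944) / 3 = 0.49948
R(2,2) = 0.49948 + (0.49948 − 0.55607)/15 = 0.49571

0.496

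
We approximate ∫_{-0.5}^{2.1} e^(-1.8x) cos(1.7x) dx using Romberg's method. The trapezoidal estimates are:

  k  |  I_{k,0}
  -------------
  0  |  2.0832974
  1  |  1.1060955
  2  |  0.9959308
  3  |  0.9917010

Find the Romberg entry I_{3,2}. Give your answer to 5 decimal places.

Richardson extrapolation on the trapezoidal column (denominator 4−1=3):
I_{2,1} = 0.9959308 + (0.9959308 − 1.1060955)/3 = 0.9592092
I_{3,1} = (4·0.9917010 − 0.9959308) / 3 = 0.9902911
I_{3,2} = 0.9902911 + (0.9902911 − 0.9592092)/15 = 0.9923632

0.99236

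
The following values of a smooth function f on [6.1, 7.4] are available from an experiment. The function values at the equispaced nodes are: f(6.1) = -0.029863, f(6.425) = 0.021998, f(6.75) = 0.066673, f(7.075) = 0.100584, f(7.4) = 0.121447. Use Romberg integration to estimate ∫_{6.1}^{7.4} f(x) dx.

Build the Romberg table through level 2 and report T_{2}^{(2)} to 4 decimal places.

T_{0}^{(0)} (trapezoid, 1 panel, h=1.3000): 0.059530
T_{1}^{(0)} (trapezoid, 2 panels, h=0.6500): 0.073102
T_{2}^{(0)} (trapezoid, 4 panels, h=0.3250): 0.076390
T_{1}^{(1)} = 0.073102 + (0.073102 − 0.059530)/3 = 0.077626
T_{2}^{(1)} = 0.076390 + (0.076390 − 0.073102)/3 = 0.077486
T_{2}^{(2)} = 0.077486 + (0.077486 − 0.077626)/15 = 0.077477

0.0775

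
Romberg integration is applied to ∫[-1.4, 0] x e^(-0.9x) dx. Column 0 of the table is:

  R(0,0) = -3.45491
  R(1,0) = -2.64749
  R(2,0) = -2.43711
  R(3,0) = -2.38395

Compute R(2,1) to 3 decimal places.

-2.367

Richardson extrapolation on the trapezoidal column (denominator 4−1=3):
R(2,1) = (4·(-2.43711) − (-2.64749)) / 3 = -2.36698
(Column j=1 coincides with Simpson's rule on the same nodes.)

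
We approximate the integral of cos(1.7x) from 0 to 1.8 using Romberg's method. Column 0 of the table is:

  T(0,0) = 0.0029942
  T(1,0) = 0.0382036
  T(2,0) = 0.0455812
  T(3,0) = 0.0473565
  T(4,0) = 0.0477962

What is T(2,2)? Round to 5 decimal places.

0.04791

T(1,1) = 0.0382036 + (0.0382036 − 0.0029942)/3 = 0.0499401
T(2,1) = (4·0.0455812 − 0.0382036) / 3 = 0.0480404
T(2,2) = 0.0480404 + (0.0480404 − 0.0499401)/15 = 0.0479138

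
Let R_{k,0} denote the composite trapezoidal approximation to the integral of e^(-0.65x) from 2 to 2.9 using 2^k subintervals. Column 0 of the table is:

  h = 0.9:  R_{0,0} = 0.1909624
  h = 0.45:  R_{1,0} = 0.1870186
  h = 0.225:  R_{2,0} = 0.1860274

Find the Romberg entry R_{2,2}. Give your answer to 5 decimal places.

0.18570

Richardson extrapolation on the trapezoidal column (denominator 4−1=3):
R_{1,1} = (4·0.1870186 − 0.1909624) / 3 = 0.1857040
R_{2,1} = (4·0.1860274 − 0.1870186) / 3 = 0.1856970
R_{2,2} = 0.1856970 + (0.1856970 − 0.1857040)/15 = 0.1856965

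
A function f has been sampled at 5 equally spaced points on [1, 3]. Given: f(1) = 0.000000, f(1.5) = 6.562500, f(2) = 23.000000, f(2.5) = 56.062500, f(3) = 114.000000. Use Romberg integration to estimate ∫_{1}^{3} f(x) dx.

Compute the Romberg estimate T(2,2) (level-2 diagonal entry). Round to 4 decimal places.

68.4000

T(0,0) (trapezoid, 1 panel, h=2.0000): 114.000000
T(1,0) (trapezoid, 2 panels, h=1.0000): 80.000000
T(2,0) (trapezoid, 4 panels, h=0.5000): 71.312500
T(1,1) = 80.000000 + (80.000000 − 114.000000)/3 = 68.666667
T(2,1) = 71.312500 + (71.312500 − 80.000000)/3 = 68.416667
T(2,2) = 68.416667 + (68.416667 − 68.666667)/15 = 68.400000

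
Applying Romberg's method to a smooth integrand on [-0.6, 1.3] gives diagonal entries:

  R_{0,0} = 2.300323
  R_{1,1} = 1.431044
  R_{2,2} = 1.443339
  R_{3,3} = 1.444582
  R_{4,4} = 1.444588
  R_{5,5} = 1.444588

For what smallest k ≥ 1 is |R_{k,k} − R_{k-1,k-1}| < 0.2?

k = 2

|R_{1,1} − R_{0,0}| = 0.869279 ≥ 0.2
|R_{2,2} − R_{1,1}| = 0.012295 < 0.2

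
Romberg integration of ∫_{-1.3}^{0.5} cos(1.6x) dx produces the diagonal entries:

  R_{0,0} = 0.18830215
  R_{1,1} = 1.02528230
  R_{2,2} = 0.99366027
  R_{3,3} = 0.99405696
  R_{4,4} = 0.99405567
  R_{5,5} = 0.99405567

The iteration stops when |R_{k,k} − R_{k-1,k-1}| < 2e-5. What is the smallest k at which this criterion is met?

|R_{1,1} − R_{0,0}| = 0.83698015 ≥ 2e-5
|R_{2,2} − R_{1,1}| = 0.03162203 ≥ 2e-5
|R_{3,3} − R_{2,2}| = 0.00039669 ≥ 2e-5
|R_{4,4} − R_{3,3}| = 0.00000129 < 2e-5

k = 4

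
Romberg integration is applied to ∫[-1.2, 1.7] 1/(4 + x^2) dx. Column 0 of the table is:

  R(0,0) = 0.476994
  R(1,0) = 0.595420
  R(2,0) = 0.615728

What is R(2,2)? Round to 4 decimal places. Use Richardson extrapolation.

0.6217

R(1,1) = (4·0.595420 − 0.476994) / 3 = 0.634895
R(2,1) = (4·0.615728 − 0.595420) / 3 = 0.622497
R(2,2) = (16·0.622497 − 0.634895) / 15 = 0.621670
(Column j=1 coincides with Simpson's rule on the same nodes.)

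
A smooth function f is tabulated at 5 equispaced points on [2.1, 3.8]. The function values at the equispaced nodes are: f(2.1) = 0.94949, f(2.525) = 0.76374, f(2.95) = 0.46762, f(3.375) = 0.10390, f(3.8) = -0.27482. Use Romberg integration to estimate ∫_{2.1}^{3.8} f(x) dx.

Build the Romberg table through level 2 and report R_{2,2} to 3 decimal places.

0.720

R_{0,0} (trapezoid, 1 panel, h=1.7000): 0.57347
R_{1,0} (trapezoid, 2 panels, h=0.8500): 0.68421
R_{2,0} (trapezoid, 4 panels, h=0.4250): 0.71085
R_{1,1} = 0.68421 + (0.68421 − 0.57347)/3 = 0.72112
R_{2,1} = 0.71085 + (0.71085 − 0.68421)/3 = 0.71973
R_{2,2} = 0.71973 + (0.71973 − 0.72112)/15 = 0.71964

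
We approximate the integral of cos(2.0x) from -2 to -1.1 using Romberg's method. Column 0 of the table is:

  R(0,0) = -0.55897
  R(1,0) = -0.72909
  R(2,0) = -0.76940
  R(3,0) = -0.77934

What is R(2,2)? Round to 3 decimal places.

-0.783

R(1,1) = -0.72909 + (-0.72909 − (-0.55897))/3 = -0.78580
R(2,1) = (4·(-0.76940) − (-0.72909)) / 3 = -0.78284
R(2,2) = (16·(-0.78284) − (-0.78580)) / 15 = -0.78264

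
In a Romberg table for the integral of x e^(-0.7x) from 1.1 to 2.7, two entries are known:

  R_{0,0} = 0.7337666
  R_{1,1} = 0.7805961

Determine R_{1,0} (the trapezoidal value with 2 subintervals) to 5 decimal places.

0.76889

From R_{1,1} = (4·R_{1,0} − R_{0,0})/3, solve for R_{1,0}:
4·R_{1,0} = 3·0.7805961 + 0.7337666 = 3.0755549
R_{1,0} = 0.7688887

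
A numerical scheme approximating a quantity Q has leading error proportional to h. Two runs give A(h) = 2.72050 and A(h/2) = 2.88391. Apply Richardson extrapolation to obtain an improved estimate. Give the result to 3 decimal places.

Extrapolated value = (2·A(h/2) − A(h)) / (2 − 1)
= (2·2.88391 − 2.72050) / 1
= 3.04732 / 1 = 3.04732

3.047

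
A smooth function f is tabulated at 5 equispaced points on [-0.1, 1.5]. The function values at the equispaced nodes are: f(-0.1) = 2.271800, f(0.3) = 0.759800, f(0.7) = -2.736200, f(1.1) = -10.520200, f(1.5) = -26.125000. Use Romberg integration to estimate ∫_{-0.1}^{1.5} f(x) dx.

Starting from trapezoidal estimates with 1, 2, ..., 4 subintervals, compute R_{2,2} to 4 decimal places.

R_{0,0} (trapezoid, 1 panel, h=1.6000): -19.082560
R_{1,0} (trapezoid, 2 panels, h=0.8000): -11.730240
R_{2,0} (trapezoid, 4 panels, h=0.4000): -9.769280
R_{1,1} = -11.730240 + (-11.730240 − (-19.082560))/3 = -9.279467
R_{2,1} = -9.769280 + (-9.769280 − (-11.730240))/3 = -9.115627
R_{2,2} = -9.115627 + (-9.115627 − (-9.279467))/15 = -9.104704

-9.1047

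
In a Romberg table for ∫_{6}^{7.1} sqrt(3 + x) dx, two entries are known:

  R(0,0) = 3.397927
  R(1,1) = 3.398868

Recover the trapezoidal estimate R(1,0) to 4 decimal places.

3.3986

From R(1,1) = (4·R(1,0) − R(0,0))/3, solve for R(1,0):
4·R(1,0) = 3·3.398868 + 3.397927 = 13.594531
R(1,0) = 3.398633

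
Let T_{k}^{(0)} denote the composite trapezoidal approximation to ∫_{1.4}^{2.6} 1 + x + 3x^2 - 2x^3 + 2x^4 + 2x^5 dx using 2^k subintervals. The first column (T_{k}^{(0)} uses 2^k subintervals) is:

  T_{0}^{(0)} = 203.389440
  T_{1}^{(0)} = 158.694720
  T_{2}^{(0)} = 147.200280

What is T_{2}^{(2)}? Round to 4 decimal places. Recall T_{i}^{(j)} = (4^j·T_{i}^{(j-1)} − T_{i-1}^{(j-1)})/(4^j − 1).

T_{1}^{(1)} = 158.694720 + (158.694720 − 203.389440)/3 = 143.796480
T_{2}^{(1)} = (4·147.200280 − 158.694720) / 3 = 143.368800
T_{2}^{(2)} = 143.368800 + (143.368800 − 143.796480)/15 = 143.340288
(Column j=1 coincides with Simpson's rule on the same nodes.)

143.3403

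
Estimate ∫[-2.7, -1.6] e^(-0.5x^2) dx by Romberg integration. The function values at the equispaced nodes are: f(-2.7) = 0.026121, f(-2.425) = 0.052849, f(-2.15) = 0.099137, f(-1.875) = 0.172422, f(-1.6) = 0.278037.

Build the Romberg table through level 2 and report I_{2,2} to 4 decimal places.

0.1287

I_{0,0} (trapezoid, 1 panel, h=1.1000): 0.167287
I_{1,0} (trapezoid, 2 panels, h=0.5500): 0.138169
I_{2,0} (trapezoid, 4 panels, h=0.2750): 0.131034
I_{1,1} = 0.138169 + (0.138169 − 0.167287)/3 = 0.128463
I_{2,1} = 0.131034 + (0.131034 − 0.138169)/3 = 0.128656
I_{2,2} = 0.128656 + (0.128656 − 0.128463)/15 = 0.128669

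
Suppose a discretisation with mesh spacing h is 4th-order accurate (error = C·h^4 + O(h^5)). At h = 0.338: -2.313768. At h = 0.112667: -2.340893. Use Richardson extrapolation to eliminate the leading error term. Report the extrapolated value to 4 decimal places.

The leading error scales as h^4; refining by a factor of 3 reduces it by 3^4 = 81.
Extrapolated value = (81·A(h/3) − A(h)) / (81 − 1)
= (81·(-2.340893) − (-2.313768)) / 80
= -187.298565 / 80 = -2.341232

-2.3412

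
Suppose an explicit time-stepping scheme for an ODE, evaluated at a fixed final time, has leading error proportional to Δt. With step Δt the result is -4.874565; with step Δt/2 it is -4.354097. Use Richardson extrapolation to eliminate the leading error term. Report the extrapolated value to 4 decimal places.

-3.8336

Extrapolated value = (2·A(Δt/2) − A(Δt)) / (2 − 1)
= (2·(-4.354097) − (-4.874565)) / 1
= -3.833629 / 1 = -3.833629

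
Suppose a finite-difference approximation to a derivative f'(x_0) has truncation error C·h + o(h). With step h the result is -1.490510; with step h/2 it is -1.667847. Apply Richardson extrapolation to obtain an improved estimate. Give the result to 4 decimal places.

-1.8452

The leading error scales as h; refining by a factor of 2 reduces it by 2^1 = 2.
Extrapolated value = (2·A(h/2) − A(h)) / (2 − 1)
= (2·(-1.667847) − (-1.490510)) / 1
= -1.845184 / 1 = -1.845184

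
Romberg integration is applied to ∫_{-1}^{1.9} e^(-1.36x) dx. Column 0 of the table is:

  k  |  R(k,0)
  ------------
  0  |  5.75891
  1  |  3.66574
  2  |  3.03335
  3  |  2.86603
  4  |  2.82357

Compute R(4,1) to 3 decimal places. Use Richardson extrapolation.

R(4,1) = 2.82357 + (2.82357 − 2.86603)/3 = 2.80942

2.809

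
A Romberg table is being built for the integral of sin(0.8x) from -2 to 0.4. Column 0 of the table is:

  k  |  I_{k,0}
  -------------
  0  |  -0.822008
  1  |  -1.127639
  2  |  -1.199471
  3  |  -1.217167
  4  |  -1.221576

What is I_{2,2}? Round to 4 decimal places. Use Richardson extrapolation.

I_{1,1} = (4·(-1.127639) − (-0.822008)) / 3 = -1.229516
I_{2,1} = -1.199471 + (-1.199471 − (-1.127639))/3 = -1.223415
I_{2,2} = (16·(-1.223415) − (-1.229516)) / 15 = -1.223008

-1.2230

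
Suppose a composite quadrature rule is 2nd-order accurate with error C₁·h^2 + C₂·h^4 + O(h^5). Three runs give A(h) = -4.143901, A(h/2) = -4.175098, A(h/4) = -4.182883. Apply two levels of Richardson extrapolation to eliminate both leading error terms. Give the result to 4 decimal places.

-4.1855

First eliminate the h^2 term (factor 2^2 = 4):
  B₁ = (4·(-4.175098) − (-4.143901))/3 = -4.185497
  B₂ = (4·(-4.182883) − (-4.175098))/3 = -4.185478
Then eliminate the h^4 term (factor 2^4 = 16):
  (16·(-4.185478) − (-4.185497))/15 = -4.185477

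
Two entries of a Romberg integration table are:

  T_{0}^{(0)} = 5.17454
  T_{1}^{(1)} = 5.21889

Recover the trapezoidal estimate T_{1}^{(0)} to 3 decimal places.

From T_{1}^{(1)} = (4·T_{1}^{(0)} − T_{0}^{(0)})/3, solve for T_{1}^{(0)}:
4·T_{1}^{(0)} = 3·5.21889 + 5.17454 = 20.83121
T_{1}^{(0)} = 5.20780

5.208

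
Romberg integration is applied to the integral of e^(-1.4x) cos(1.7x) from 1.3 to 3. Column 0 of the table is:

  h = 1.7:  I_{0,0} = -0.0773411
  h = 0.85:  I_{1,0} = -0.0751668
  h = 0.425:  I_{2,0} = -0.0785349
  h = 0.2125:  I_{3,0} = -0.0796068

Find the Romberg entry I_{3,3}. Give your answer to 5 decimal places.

Richardson extrapolation on the trapezoidal column (denominator 4−1=3):
I_{1,1} = -0.0751668 + (-0.0751668 − (-0.0773411))/3 = -0.0744420
I_{2,1} = (4·(-0.0785349) − (-0.0751668)) / 3 = -0.0796576
I_{3,1} = -0.0796068 + (-0.0796068 − (-0.0785349))/3 = -0.0799641
I_{2,2} = -0.0796576 + (-0.0796576 − (-0.0744420))/15 = -0.0800053
I_{3,2} = (16·(-0.0799641) − (-0.0796576)) / 15 = -0.0799845
I_{3,3} = -0.0799845 + (-0.0799845 − (-0.0800053))/63 = -0.0799842

-0.07998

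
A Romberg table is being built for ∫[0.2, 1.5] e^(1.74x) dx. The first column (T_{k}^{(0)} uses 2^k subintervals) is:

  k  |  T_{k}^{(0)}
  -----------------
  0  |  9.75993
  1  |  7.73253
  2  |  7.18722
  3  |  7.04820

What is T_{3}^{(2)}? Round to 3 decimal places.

7.002

Richardson extrapolation on the trapezoidal column (denominator 4−1=3):
T_{2}^{(1)} = 7.18722 + (7.18722 − 7.73253)/3 = 7.00545
T_{3}^{(1)} = 7.04820 + (7.04820 − 7.18722)/3 = 7.00186
T_{3}^{(2)} = 7.00186 + (7.00186 − 7.00545)/15 = 7.00162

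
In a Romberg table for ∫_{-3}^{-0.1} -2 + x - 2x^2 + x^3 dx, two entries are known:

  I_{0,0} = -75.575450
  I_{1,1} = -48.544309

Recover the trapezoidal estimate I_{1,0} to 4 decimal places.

From I_{1,1} = (4·I_{1,0} − I_{0,0})/3, solve for I_{1,0}:
4·I_{1,0} = 3·(-48.544309) + (-75.575450) = -221.208377
I_{1,0} = -55.302094

-55.3021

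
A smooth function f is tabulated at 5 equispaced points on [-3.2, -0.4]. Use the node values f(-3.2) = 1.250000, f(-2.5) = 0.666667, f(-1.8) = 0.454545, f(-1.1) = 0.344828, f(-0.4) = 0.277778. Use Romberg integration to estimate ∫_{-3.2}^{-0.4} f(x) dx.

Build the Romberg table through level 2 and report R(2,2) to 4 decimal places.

1.5094

R(0,0) (trapezoid, 1 panel, h=2.8000): 2.138889
R(1,0) (trapezoid, 2 panels, h=1.4000): 1.705808
R(2,0) (trapezoid, 4 panels, h=0.7000): 1.560950
R(1,1) = 1.705808 + (1.705808 − 2.138889)/3 = 1.561448
R(2,1) = 1.560950 + (1.560950 − 1.705808)/3 = 1.512664
R(2,2) = 1.512664 + (1.512664 − 1.561448)/15 = 1.509412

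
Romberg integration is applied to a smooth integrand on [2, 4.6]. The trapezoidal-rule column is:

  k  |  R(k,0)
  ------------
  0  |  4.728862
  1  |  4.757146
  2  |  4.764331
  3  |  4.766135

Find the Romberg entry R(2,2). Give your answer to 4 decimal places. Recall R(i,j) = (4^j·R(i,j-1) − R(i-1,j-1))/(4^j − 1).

Richardson extrapolation on the trapezoidal column (denominator 4−1=3):
R(1,1) = 4.757146 + (4.757146 − 4.728862)/3 = 4.766574
R(2,1) = 4.764331 + (4.764331 − 4.757146)/3 = 4.766726
R(2,2) = 4.766726 + (4.766726 − 4.766574)/15 = 4.766736

4.7667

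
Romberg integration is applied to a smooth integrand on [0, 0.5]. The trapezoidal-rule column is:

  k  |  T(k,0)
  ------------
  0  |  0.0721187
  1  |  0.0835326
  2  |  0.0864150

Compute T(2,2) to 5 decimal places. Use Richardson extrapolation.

0.08738

Richardson extrapolation on the trapezoidal column (denominator 4−1=3):
T(1,1) = 0.0835326 + (0.0835326 − 0.0721187)/3 = 0.0873372
T(2,1) = 0.0864150 + (0.0864150 − 0.0835326)/3 = 0.0873758
T(2,2) = 0.0873758 + (0.0873758 − 0.0873372)/15 = 0.0873784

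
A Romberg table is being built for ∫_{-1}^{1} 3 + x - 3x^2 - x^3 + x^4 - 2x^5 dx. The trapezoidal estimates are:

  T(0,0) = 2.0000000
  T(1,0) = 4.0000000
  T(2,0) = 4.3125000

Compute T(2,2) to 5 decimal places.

T(1,1) = (4·4.0000000 − 2.0000000) / 3 = 4.6666667
T(2,1) = (4·4.3125000 − 4.0000000) / 3 = 4.4166667
T(2,2) = 4.4166667 + (4.4166667 − 4.6666667)/15 = 4.4000000
(Column j=1 coincides with Simpson's rule on the same nodes.)

4.40000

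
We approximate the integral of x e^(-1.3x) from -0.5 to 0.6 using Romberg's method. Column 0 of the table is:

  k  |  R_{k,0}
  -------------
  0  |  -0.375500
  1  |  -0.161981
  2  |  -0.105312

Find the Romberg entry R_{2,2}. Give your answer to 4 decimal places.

R_{1,1} = -0.161981 + (-0.161981 − (-0.375500))/3 = -0.090808
R_{2,1} = -0.105312 + (-0.105312 − (-0.161981))/3 = -0.086422
R_{2,2} = (16·(-0.086422) − (-0.090808)) / 15 = -0.086130

-0.0861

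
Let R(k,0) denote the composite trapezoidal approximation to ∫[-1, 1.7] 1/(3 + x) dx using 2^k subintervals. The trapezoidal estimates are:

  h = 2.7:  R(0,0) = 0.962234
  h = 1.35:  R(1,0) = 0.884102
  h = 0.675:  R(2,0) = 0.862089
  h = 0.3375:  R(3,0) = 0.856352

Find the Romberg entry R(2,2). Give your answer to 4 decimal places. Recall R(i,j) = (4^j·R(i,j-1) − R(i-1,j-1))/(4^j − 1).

0.8545

Richardson extrapolation on the trapezoidal column (denominator 4−1=3):
R(1,1) = (4·0.884102 − 0.962234) / 3 = 0.858058
R(2,1) = (4·0.862089 − 0.884102) / 3 = 0.854751
R(2,2) = 0.854751 + (0.854751 − 0.858058)/15 = 0.854531
(Column j=1 coincides with Simpson's rule on the same nodes.)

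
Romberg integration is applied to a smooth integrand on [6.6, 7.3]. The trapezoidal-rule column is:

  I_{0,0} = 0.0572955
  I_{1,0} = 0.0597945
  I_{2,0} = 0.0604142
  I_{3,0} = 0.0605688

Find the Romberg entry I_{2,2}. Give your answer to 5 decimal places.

0.06062

I_{1,1} = (4·0.0597945 − 0.0572955) / 3 = 0.0606275
I_{2,1} = (4·0.0604142 − 0.0597945) / 3 = 0.0606208
I_{2,2} = (16·0.0606208 − 0.0606275) / 15 = 0.0606204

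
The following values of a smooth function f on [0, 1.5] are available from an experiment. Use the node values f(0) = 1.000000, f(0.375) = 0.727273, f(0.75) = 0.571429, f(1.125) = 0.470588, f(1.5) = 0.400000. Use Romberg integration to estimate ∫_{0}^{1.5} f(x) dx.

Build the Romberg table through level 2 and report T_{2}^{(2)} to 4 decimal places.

0.9165

T_{0}^{(0)} (trapezoid, 1 panel, h=1.5000): 1.050000
T_{1}^{(0)} (trapezoid, 2 panels, h=0.7500): 0.953572
T_{2}^{(0)} (trapezoid, 4 panels, h=0.3750): 0.925984
T_{1}^{(1)} = 0.953572 + (0.953572 − 1.050000)/3 = 0.921429
T_{2}^{(1)} = 0.925984 + (0.925984 − 0.953572)/3 = 0.916788
T_{2}^{(2)} = 0.916788 + (0.916788 − 0.921429)/15 = 0.916479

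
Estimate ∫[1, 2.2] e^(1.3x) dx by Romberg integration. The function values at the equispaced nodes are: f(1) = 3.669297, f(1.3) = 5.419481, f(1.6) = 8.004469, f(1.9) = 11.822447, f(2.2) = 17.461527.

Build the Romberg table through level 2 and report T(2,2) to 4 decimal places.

T(0,0) (trapezoid, 1 panel, h=1.2000): 12.678494
T(1,0) (trapezoid, 2 panels, h=0.6000): 11.141929
T(2,0) (trapezoid, 4 panels, h=0.3000): 10.743543
T(1,1) = 11.141929 + (11.141929 − 12.678494)/3 = 10.629741
T(2,1) = 10.743543 + (10.743543 − 11.141929)/3 = 10.610748
T(2,2) = 10.610748 + (10.610748 − 10.629741)/15 = 10.609482

10.6095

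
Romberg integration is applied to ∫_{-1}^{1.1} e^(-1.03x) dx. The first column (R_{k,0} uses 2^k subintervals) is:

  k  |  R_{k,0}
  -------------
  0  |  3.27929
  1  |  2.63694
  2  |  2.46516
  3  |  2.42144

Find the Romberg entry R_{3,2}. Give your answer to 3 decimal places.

Richardson extrapolation on the trapezoidal column (denominator 4−1=3):
R_{2,1} = 2.46516 + (2.46516 − 2.63694)/3 = 2.40790
R_{3,1} = (4·2.42144 − 2.46516) / 3 = 2.40687
R_{3,2} = 2.40687 + (2.40687 − 2.40790)/15 = 2.40680
(Column j=1 coincides with Simpson's rule on the same nodes.)

2.407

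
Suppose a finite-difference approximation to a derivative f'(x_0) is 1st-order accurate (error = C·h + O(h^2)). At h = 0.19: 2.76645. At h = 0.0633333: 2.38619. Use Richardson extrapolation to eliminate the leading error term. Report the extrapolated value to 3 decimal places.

The leading error scales as h; refining by a factor of 3 reduces it by 3^1 = 3.
Extrapolated value = (3·A(h/3) − A(h)) / (3 − 1)
= (3·2.38619 − 2.76645) / 2
= 4.39212 / 2 = 2.19606

2.196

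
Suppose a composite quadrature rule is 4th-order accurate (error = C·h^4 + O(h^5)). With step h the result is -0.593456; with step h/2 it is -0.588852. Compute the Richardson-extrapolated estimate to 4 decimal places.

Extrapolated value = (16·A(h/2) − A(h)) / (16 − 1)
= (16·(-0.588852) − (-0.593456)) / 15
= -8.828176 / 15 = -0.588545

-0.5885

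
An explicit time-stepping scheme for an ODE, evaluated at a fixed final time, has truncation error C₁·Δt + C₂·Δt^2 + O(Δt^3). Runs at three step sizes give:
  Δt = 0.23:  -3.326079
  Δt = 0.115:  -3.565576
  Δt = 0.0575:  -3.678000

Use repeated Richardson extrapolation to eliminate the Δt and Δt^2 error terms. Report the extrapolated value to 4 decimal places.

First eliminate the Δt term (factor 2^1 = 2):
  B₁ = (2·(-3.565576) − (-3.326079))/1 = -3.805073
  B₂ = (2·(-3.678000) − (-3.565576))/1 = -3.790424
Then eliminate the Δt^2 term (factor 2^2 = 4):
  (4·(-3.790424) − (-3.805073))/3 = -3.785541

-3.7855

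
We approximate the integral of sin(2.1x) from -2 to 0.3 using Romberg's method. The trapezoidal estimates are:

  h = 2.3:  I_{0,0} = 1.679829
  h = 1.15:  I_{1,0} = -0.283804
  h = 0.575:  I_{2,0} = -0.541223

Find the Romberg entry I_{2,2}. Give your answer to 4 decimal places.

I_{1,1} = -0.283804 + (-0.283804 − 1.679829)/3 = -0.938348
I_{2,1} = (4·(-0.541223) − (-0.283804)) / 3 = -0.627029
I_{2,2} = -0.627029 + (-0.627029 − (-0.938348))/15 = -0.606274
(Column j=1 coincides with Simpson's rule on the same nodes.)

-0.6063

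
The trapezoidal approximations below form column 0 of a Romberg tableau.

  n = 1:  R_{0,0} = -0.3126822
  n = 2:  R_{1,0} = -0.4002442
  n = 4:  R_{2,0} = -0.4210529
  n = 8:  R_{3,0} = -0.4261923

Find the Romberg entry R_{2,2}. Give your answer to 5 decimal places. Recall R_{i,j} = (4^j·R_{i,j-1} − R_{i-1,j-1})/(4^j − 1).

-0.42789

R_{1,1} = (4·(-0.4002442) − (-0.3126822)) / 3 = -0.4294315
R_{2,1} = -0.4210529 + (-0.4210529 − (-0.4002442))/3 = -0.4279891
R_{2,2} = -0.4279891 + (-0.4279891 − (-0.4294315))/15 = -0.4278929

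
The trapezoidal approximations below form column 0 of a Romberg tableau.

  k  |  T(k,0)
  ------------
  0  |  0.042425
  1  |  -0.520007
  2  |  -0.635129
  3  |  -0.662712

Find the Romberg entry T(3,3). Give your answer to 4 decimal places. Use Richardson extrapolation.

Richardson extrapolation on the trapezoidal column (denominator 4−1=3):
T(1,1) = (4·(-0.520007) − 0.042425) / 3 = -0.707484
T(2,1) = -0.635129 + (-0.635129 − (-0.520007))/3 = -0.673503
T(3,1) = -0.662712 + (-0.662712 − (-0.635129))/3 = -0.671906
T(2,2) = (16·(-0.673503) − (-0.707484)) / 15 = -0.671238
T(3,2) = (16·(-0.671906) − (-0.673503)) / 15 = -0.671800
T(3,3) = -0.671800 + (-0.671800 − (-0.671238))/63 = -0.671809

-0.6718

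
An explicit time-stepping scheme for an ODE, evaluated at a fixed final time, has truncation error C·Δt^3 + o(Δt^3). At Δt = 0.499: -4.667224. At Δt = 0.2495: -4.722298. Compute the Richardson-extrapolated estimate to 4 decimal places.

-4.7302

The leading error scales as Δt^3; refining by a factor of 2 reduces it by 2^3 = 8.
Extrapolated value = (8·A(Δt/2) − A(Δt)) / (8 − 1)
= (8·(-4.722298) − (-4.667224)) / 7
= -33.111160 / 7 = -4.730166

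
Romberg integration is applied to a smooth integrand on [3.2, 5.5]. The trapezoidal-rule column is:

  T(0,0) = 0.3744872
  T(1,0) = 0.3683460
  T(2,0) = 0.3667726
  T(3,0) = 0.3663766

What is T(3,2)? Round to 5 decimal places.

0.36624

Richardson extrapolation on the trapezoidal column (denominator 4−1=3):
T(2,1) = 0.3667726 + (0.3667726 − 0.3683460)/3 = 0.3662481
T(3,1) = (4·0.3663766 − 0.3667726) / 3 = 0.3662446
T(3,2) = (16·0.3662446 − 0.3662481) / 15 = 0.3662444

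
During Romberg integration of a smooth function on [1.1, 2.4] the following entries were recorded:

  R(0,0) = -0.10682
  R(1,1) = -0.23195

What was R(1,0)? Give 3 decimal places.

From R(1,1) = (4·R(1,0) − R(0,0))/3, solve for R(1,0):
4·R(1,0) = 3·(-0.23195) + (-0.10682) = -0.80267
R(1,0) = -0.20067

-0.201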